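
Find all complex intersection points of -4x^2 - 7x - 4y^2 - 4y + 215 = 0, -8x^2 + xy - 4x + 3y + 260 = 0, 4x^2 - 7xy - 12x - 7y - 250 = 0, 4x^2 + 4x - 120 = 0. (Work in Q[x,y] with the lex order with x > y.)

{(5, -5)}

Compute a lex Gröbner basis by Buchberger's algorithm.
f_1 = -4x^2 - 7x - 4y^2 - 4y + 215, LT = x^2.
f_2 = -8x^2 + xy - 4x + 3y + 260, LT = x^2.
f_3 = 4x^2 - 7xy - 12x - 7y - 250, LT = x^2.
f_4 = 4x^2 + 4x - 120, LT = x^2.

S(f_1,f_2): lcm = x^2. S = 1/8xy + 5/4x + y^2 + 11/8y - 85/4.
  leading term xy: no divisor's leading term divides it; move 1/8xy to the remainder.
  leading term x: no divisor's leading term divides it; move 5/4x to the remainder.
  leading term y^2: no divisor's leading term divides it; move y^2 to the remainder.
  leading term y: no divisor's leading term divides it; move 11/8y to the remainder.
  leading term 1: no divisor's leading term divides it; move -85/4 to the remainder.
  remainder 1/8xy + 5/4x + y^2 + 11/8y - 85/4 ≠ 0; add h_5 = 1/8xy + 5/4x + y^2 + 11/8y - 85/4 to the basis.

S(f_1,f_3): lcm = x^2. S = 7/4xy + 19/4x + y^2 + 11/4y + 35/4.
  leading term xy: subtract (14)·h_5 from 7/4xy + 19/4x + y^2 + 11/4y + 35/4 → -51/4x - 13y^2 - 33/2y + 1225/4
  leading term x: no divisor's leading term divides it; move -51/4x to the remainder.
  leading term y^2: no divisor's leading term divides it; move -13y^2 to the remainder.
  leading term y: no divisor's leading term divides it; move -33/2y to the remainder.
  leading term 1: no divisor's leading term divides it; move 1225/4 to the remainder.
  remainder -51/4x - 13y^2 - 33/2y + 1225/4 ≠ 0; add h_6 = -51/4x - 13y^2 - 33/2y + 1225/4 to the basis.

S(f_1,f_4): lcm = x^2. S = 3/4x + y^2 + y - 95/4.
  leading term x: subtract (-1/17)·h_6 from 3/4x + y^2 + y - 95/4 → 4/17y^2 + 1/34y - 195/34
  leading term y^2: no divisor's leading term divides it; move 4/17y^2 to the remainder.
  leading term y: no divisor's leading term divides it; move 1/34y to the remainder.
  leading term 1: no divisor's leading term divides it; move -195/34 to the remainder.
  remainder 4/17y^2 + 1/34y - 195/34 ≠ 0; add h_7 = 4/17y^2 + 1/34y - 195/34 to the basis.

S(f_1,h_5): lcm = x^2y. S = -10x^2 - 8xy^2 - 37/4xy + 170x + y^3 + y^2 - 215/4y.
  leading term x^2: subtract (5/2)·f_1 from -10x^2 - 8xy^2 - 37/4xy + 170x + y^3 + y^2 - 215/4y → -8xy^2 - 37/4xy + 375/2x + y^3 + 11y^2 - 175/4y - 1075/2
  leading term xy^2: subtract (-64y)·h_5 from -8xy^2 - 37/4xy + 375/2x + y^3 + 11y^2 - 175/4y - 1075/2 → 283/4xy + 375/2x + 65y^3 + 99y^2 - 5615/4y - 1075/2
  leading term xy: subtract (566)·h_5 from 283/4xy + 375/2x + 65y^3 + 99y^2 - 5615/4y - 1075/2 → -520x + 65y^3 - 467y^2 - 2182y + 11490
  leading term x: subtract (2080/51)·h_6 from -520x + 65y^3 - 467y^2 - 2182y + 11490 → 65y^3 + 3223/51y^2 - 25654/17y - 51010/51
  leading term y^3: subtract (1105/4y)·h_7 from 65y^3 + 3223/51y^2 - 25654/17y - 51010/51 → 22469/408y^2 + 10243/136y - 51010/51
  leading term y^2: subtract (22469/96)·h_7 from 22469/408y^2 + 10243/136y - 51010/51 → 13139/192y + 65695/192
  leading term y: no divisor's leading term divides it; move 13139/192y to the remainder.
  leading term 1: no divisor's leading term divides it; move 65695/192 to the remainder.
  remainder 13139/192y + 65695/192 ≠ 0; add h_8 = 13139/192y + 65695/192 to the basis.

The other S-polynomials (S(f_2,f_3), S(f_2,f_4), S(f_3,f_4), S(f_2,h_5), S(f_3,h_5), S(f_4,h_5), S(f_1,h_6), S(f_2,h_6), S(f_3,h_6), S(f_4,h_6), S(h_5,h_6), S(f_1,h_7), S(f_2,h_7), S(f_3,h_7), S(f_4,h_7), S(h_5,h_7), S(h_6,h_7), S(f_1,h_8), S(f_2,h_8), S(f_3,h_8), S(f_4,h_8), S(h_5,h_8), S(h_6,h_8), S(h_7,h_8)) all reduce to 0 modulo the current basis, so we have a Gröbner basis.
Inter-reduce: drop elements whose leading term is divisible by another's, tail-reduce, and make monic.
Reduced Gröbner basis: {x - 5, y + 5}.

A lex Gröbner basis eliminates variables successively. Here y + 5 depends only on y, with roots {-5}; lifting each root through the earlier basis elements recovers the full solutions.
  y = -5: the earlier basis element becomes x - 5 = 0, giving x = 5 — point (5, -5).
Substituting each solution back into the original system confirms all equations vanish.
A lex Gröbner basis triangularizes the system, enabling back-substitution.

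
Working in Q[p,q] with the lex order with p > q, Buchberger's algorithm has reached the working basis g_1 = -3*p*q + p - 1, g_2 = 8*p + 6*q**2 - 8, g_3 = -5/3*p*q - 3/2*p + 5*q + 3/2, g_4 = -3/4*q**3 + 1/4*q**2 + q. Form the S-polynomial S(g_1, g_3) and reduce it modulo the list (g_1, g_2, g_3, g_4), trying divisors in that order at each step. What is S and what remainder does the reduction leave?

lcm(LM(g_1), LM(g_3)) = p*q.
S = (lcm/LT(g_1))·g_1 − (lcm/LT(g_3))·g_3 = -37/30*p + 3*q + 37/30.
Reduce S modulo (g_1, g_2, g_3, g_4) in that order:
  leading term p: subtract (-37/240)·g_2 from -37/30*p + 3*q + 37/30 → 37/40*q**2 + 3*q
  leading term q**2: no divisor's leading term divides it; move 37/40*q**2 to the remainder.
  leading term q: no divisor's leading term divides it; move 3*q to the remainder.
The remainder 37/40*q**2 + 3*q is nonzero, so it would be added as the next basis element.

S(g_1, g_3) = -37/30*p + 3*q + 37/30; remainder on division = 37/40*q**2 + 3*q.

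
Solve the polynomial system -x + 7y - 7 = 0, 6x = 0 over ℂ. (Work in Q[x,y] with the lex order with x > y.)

Compute a lex Gröbner basis by Buchberger's algorithm.
f_1 = -x + 7y - 7, LT = x.
f_2 = 6x, LT = x.

S(f_1,f_2): lcm = x. S = -7y + 7.
  leading term y: no divisor's leading term divides it; move -7y to the remainder.
  leading term 1: no divisor's leading term divides it; move 7 to the remainder.
  remainder -7y + 7 ≠ 0; add h_3 = -7y + 7 to the basis.

The other S-polynomials (S(f_1,h_3), S(f_2,h_3)) all reduce to 0 modulo the current basis, so we have a Gröbner basis.
Inter-reduce: drop elements whose leading term is divisible by another's, tail-reduce, and make monic.
Reduced Gröbner basis: {x, y - 1}.

The lex basis is triangular: the last element involves only y. Solving y - 1 = 0 gives y ∈ {1}; substituting each value into the earlier elements determines the remaining variables.
  y = 1: the earlier basis element becomes x = 0, giving x = 0 — point (0, 1).

{(0, 1)}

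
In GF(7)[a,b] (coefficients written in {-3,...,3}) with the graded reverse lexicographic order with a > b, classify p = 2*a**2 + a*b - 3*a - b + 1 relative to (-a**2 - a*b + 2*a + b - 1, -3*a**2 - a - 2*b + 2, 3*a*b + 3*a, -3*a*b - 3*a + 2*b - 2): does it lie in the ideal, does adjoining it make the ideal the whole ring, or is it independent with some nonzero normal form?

First compute the reduced Gröbner basis of I by Buchberger's algorithm.
f_1 = -a**2 - a*b + 2*a + b - 1, LT = a**2.
f_2 = -3*a**2 - a - 2*b + 2, LT = a**2.
f_3 = 3*a*b + 3*a, LT = a*b.
f_4 = -3*a*b - 3*a + 2*b - 2, LT = a*b.

S(f_1,f_2): lcm = a**2. S = a*b + 3*b - 3.
  reduce S modulo (f_1, f_2, f_3, f_4):
  remainder -a + 3*b - 3 ≠ 0; add h_5 = -a + 3*b - 3 to the basis.

S(f_1,f_3): lcm = a**2*b. S = a*b**2 - a**2 - 2*a*b - b**2 + b.
  reduce S modulo (f_1, f_2, f_3, f_4, h_5):
  remainder -b**2 + 1 ≠ 0; add h_6 = -b**2 + 1 to the basis.

S(f_1,f_4): lcm = a**2*b. S = a*b**2 - a**2 + a*b - b**2 - 3*a + b.
  reduce S modulo (f_1, f_2, f_3, f_4, h_5, h_6):
  remainder 3*b - 3 ≠ 0; add h_7 = 3*b - 3 to the basis.

The other S-polynomials (S(f_2,f_3), S(f_2,f_4), S(f_3,f_4), S(f_1,h_5), S(f_2,h_5), S(f_3,h_5), S(f_4,h_5), S(f_1,h_6), S(f_2,h_6), S(f_3,h_6), S(f_4,h_6), S(h_5,h_6), S(f_1,h_7), S(f_2,h_7), S(f_3,h_7), S(f_4,h_7), S(h_5,h_7), S(h_6,h_7)) all reduce to 0 modulo the current basis, so we have a Gröbner basis.
Inter-reduce: drop elements whose leading term is divisible by another's, tail-reduce, and make monic.
Reduced Gröbner basis: {a, b - 1}.
Label its elements g_1 = a, g_2 = b - 1.

Reduce p = 2*a**2 + a*b - 3*a - b + 1 modulo G:
  leading term a**2: subtract (2*a)·g_1 from 2*a**2 + a*b - 3*a - b + 1 → a*b - 3*a - b + 1
  leading term a*b: subtract (b)·g_1 from a*b - 3*a - b + 1 → -3*a - b + 1
  leading term a: subtract (-3)·g_1 from -3*a - b + 1 → -b + 1
  leading term b: subtract (-1)·g_2 from -b + 1 → 0
  normal form = 0.
Since the normal form is 0, p ∈ I.

2*a**2 + a*b - 3*a - b + 1 lies in I (it reduces to 0).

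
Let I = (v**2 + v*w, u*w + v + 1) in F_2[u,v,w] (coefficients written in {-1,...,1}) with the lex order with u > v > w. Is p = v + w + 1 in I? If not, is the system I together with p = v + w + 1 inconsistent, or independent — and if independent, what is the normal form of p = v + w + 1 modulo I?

First compute the reduced Gröbner basis of I by Buchberger's algorithm.
f_1 = v**2 + v*w, LT = v**2.
f_2 = u*w + v + 1, LT = u*w.

S(f_1,f_2): leading monomials are coprime, so the S-polynomial reduces to 0 (Buchberger's first criterion).
Every S-polynomial of the final basis reduces to 0, so we have a Gröbner basis.
Inter-reduce: drop elements whose leading term is divisible by another's, tail-reduce, and make monic.
Reduced Gröbner basis: {u*w + v + 1, v**2 + v*w}.
Label its elements g_1 = u*w + v + 1, g_2 = v**2 + v*w.

Reduce p = v + w + 1 modulo G:
  leading term v: no divisor's leading term divides it; move v to the remainder.
  leading term w: no divisor's leading term divides it; move w to the remainder.
  leading term 1: no divisor's leading term divides it; move 1 to the remainder.
  normal form = v + w + 1.
The normal form is nonzero, so p ∉ I. Since p minus its normal form lies in I, I + (p) = I + (r) where r = v + w + 1; decide whether this ideal is the whole ring.
Run Buchberger on G together with r (pairs among the g_i already reduce to 0 since G is a Gröbner basis):
g_1 = u*w + v + 1, LT = u*w.
g_2 = v**2 + v*w, LT = v**2.
r = v + w + 1, LT = v.

S(g_1,g_2): leading monomials are coprime, so the S-polynomial reduces to 0 (Buchberger's first criterion).
S(g_1,r): leading monomials are coprime, so the S-polynomial reduces to 0 (Buchberger's first criterion).
S(g_2,r): lcm = v**2. S = v.
  leading term v: subtract (1)·r from v → w + 1
  leading term w: no divisor's leading term divides it; move w to the remainder.
  leading term 1: no divisor's leading term divides it; move 1 to the remainder.
  remainder w + 1 ≠ 0; add m_4 = w + 1 to the basis.

S(g_1,m_4): lcm = u*w. S = u + v + 1.
  leading term u: no divisor's leading term divides it; move u to the remainder.
  leading term v: subtract (1)·r from v + 1 → w
  leading term w: subtract (1)·m_4 from w → 1
  leading term 1: no divisor's leading term divides it; move 1 to the remainder.
  remainder u + 1 ≠ 0; add m_5 = u + 1 to the basis.

S(g_2,m_4): leading monomials are coprime, so the S-polynomial reduces to 0 (Buchberger's first criterion).
S(r,m_4): leading monomials are coprime, so the S-polynomial reduces to 0 (Buchberger's first criterion).
S(g_1,m_5): lcm = u*w. S = v + w + 1.
  leading term v: subtract (1)·r from v + w + 1 → 0
  remainder 0.

S(g_2,m_5): leading monomials are coprime, so the S-polynomial reduces to 0 (Buchberger's first criterion).
S(r,m_5): leading monomials are coprime, so the S-polynomial reduces to 0 (Buchberger's first criterion).
S(m_4,m_5): leading monomials are coprime, so the S-polynomial reduces to 0 (Buchberger's first criterion).
Every S-polynomial of the final basis reduces to 0, so we have a Gröbner basis.
Inter-reduce: drop elements whose leading term is divisible by another's, tail-reduce, and make monic.
Reduced Gröbner basis: {u + 1, v, w + 1}.
The reduced Gröbner basis of I + (p) is {u + 1, v, w + 1} ≠ {1}, a proper ideal, so the enlarged system stays consistent: p is independent of I, with normal form v + w + 1.

Ideal membership is decidable via reduction modulo a Gröbner basis.

v + w + 1 is independent of I; its normal form modulo I is v + w + 1.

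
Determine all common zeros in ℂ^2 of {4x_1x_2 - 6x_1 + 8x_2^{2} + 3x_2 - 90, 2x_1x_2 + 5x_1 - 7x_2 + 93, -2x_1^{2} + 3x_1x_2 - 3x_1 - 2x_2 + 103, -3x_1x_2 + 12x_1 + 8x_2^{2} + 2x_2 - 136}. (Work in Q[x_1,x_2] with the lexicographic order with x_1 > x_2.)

Compute a lex Gröbner basis by Buchberger's algorithm.
f_1 = 4x_1x_2 - 6x_1 + 8x_2^{2} + 3x_2 - 90, LT = x_1x_2.
f_2 = 2x_1x_2 + 5x_1 - 7x_2 + 93, LT = x_1x_2.
f_3 = -2x_1^{2} + 3x_1x_2 - 3x_1 - 2x_2 + 103, LT = x_1^{2}.
f_4 = -3x_1x_2 + 12x_1 + 8x_2^{2} + 2x_2 - 136, LT = x_1x_2.

S(f_1,f_2): lcm = x_1x_2. S = -4x_1 + 2x_2^{2} + \tfrac{17}{4}x_2 - 69.
  reduce S modulo (f_1, f_2, f_3, f_4):
  remainder -4x_1 + 2x_2^{2} + \tfrac{17}{4}x_2 - 69 ≠ 0; add h_5 = -4x_1 + 2x_2^{2} + \tfrac{17}{4}x_2 - 69 to the basis.

S(f_1,f_3): lcm = x_1^{2}x_2. S = -\tfrac{3}{2}x_1^{2} + \tfrac{7}{2}x_1x_2^{2} - \tfrac{3}{4}x_1x_2 - \tfrac{45}{2}x_1 - x_2^{2} + \tfrac{103}{2}x_2.
  reduce S modulo (f_1, f_2, f_3, f_4, h_5):
  remainder -7x_2^{3} - \tfrac{265}{16}x_2^{2} + \tfrac{14353}{128}x_2 + \tfrac{8463}{32} ≠ 0; add h_6 = -7x_2^{3} - \tfrac{265}{16}x_2^{2} + \tfrac{14353}{128}x_2 + \tfrac{8463}{32} to the basis.

S(f_1,f_4): lcm = x_1x_2. S = \tfrac{5}{2}x_1 + \tfrac{14}{3}x_2^{2} + \tfrac{17}{12}x_2 - \tfrac{407}{6}.
  reduce S modulo (f_1, f_2, f_3, f_4, h_5, h_6):
  remainder \tfrac{71}{12}x_2^{2} + \tfrac{391}{96}x_2 - \tfrac{2663}{24} ≠ 0; add h_7 = \tfrac{71}{12}x_2^{2} + \tfrac{391}{96}x_2 - \tfrac{2663}{24} to the basis.

S(f_2,f_3): lcm = x_1^{2}x_2. S = \tfrac{5}{2}x_1^{2} + \tfrac{3}{2}x_1x_2^{2} - 5x_1x_2 + \tfrac{93}{2}x_1 - x_2^{2} + \tfrac{103}{2}x_2.
  reduce S modulo (f_1, f_2, f_3, f_4, h_5, h_6, h_7):
  remainder \tfrac{126599}{1988}x_2 - \tfrac{126599}{497} ≠ 0; add h_8 = \tfrac{126599}{1988}x_2 - \tfrac{126599}{497} to the basis.

The other S-polynomials (S(f_2,f_4), S(f_3,f_4), S(f_1,h_5), S(f_2,h_5), S(f_3,h_5), S(f_4,h_5), S(f_1,h_6), S(f_2,h_6), S(f_3,h_6), S(f_4,h_6), S(h_5,h_6), S(f_1,h_7), S(f_2,h_7), S(f_3,h_7), S(f_4,h_7), S(h_5,h_7), S(h_6,h_7), S(f_1,h_8), S(f_2,h_8), S(f_3,h_8), S(f_4,h_8), S(h_5,h_8), S(h_6,h_8), S(h_7,h_8)) all reduce to 0 modulo the current basis, so we have a Gröbner basis.
Inter-reduce: drop elements whose leading term is divisible by another's, tail-reduce, and make monic.
Reduced Gröbner basis: {x_1 + 5, x_2 - 4}.

Elimination: the polynomial x_2 - 4 lies in the elimination ideal for x_2, so x_2 ∈ {4}. For each such x_2, the remaining basis elements (now univariate) give the rest of the solution.
  x_2 = 4: the earlier basis element becomes x_1 + 5 = 0, giving x_1 = -5 — point (-5, 4).

{(-5, 4)}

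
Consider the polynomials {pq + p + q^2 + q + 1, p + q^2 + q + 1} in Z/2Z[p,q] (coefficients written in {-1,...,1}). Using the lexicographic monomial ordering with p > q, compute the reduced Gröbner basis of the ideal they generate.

G = {p + q^2 + q + 1, q^3 + q^2 + q}

f_1 = pq + p + q^2 + q + 1, LT = pq.
f_2 = p + q^2 + q + 1, LT = p.

S(f_1,f_2): lcm = pq. S = p + q^3 + 1.
  leading term p: subtract (1)·f_2 from p + q^3 + 1 → q^3 + q^2 + q
  leading term q^3: no divisor's leading term divides it; move q^3 to the remainder.
  leading term q^2: no divisor's leading term divides it; move q^2 to the remainder.
  leading term q: no divisor's leading term divides it; move q to the remainder.
  remainder q^3 + q^2 + q ≠ 0; add g_3 = q^3 + q^2 + q to the basis.

The other S-polynomials (S(f_1,g_3), S(f_2,g_3)) all reduce to 0 modulo the current basis, so we have a Gröbner basis.
Inter-reduce: drop elements whose leading term is divisible by another's, tail-reduce, and make monic.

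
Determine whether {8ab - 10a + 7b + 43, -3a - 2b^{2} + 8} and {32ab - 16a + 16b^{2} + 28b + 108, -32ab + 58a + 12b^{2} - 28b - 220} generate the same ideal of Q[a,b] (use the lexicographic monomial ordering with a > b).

Yes, the ideals are equal.

Two ideals are equal iff their reduced Gröbner bases coincide (the reduced basis is unique for a fixed ordering).
Buchberger on the first generating set:
f_1 = 8ab - 10a + 7b + 43, LT = ab.
f_2 = -3a - 2b^{2} + 8, LT = a.

S(f_1,f_2): lcm = ab. S = -\tfrac{5}{4}a - \tfrac{2}{3}b^{3} + \tfrac{85}{24}b + \tfrac{43}{8}.
  reduce S modulo (f_1, f_2):
  remainder -\tfrac{2}{3}b^{3} + \tfrac{5}{6}b^{2} + \tfrac{85}{24}b + \tfrac{49}{24} ≠ 0; add g_3 = -\tfrac{2}{3}b^{3} + \tfrac{5}{6}b^{2} + \tfrac{85}{24}b + \tfrac{49}{24} to the basis.

The other S-polynomials (S(f_1,g_3), S(f_2,g_3)) all reduce to 0 modulo the current basis, so we have a Gröbner basis.
Inter-reduce: drop elements whose leading term is divisible by another's, tail-reduce, and make monic.
Reduced Gröbner basis: {a + \tfrac{2}{3}b^{2} - \tfrac{8}{3}, b^{3} - \tfrac{5}{4}b^{2} - \tfrac{85}{16}b - \tfrac{49}{16}}.

Buchberger on the second generating set:
h_1 = 32ab - 16a + 16b^{2} + 28b + 108, LT = ab.
h_2 = -32ab + 58a + 12b^{2} - 28b - 220, LT = ab.

S(h_1,h_2): lcm = ab. S = \tfrac{21}{16}a + \tfrac{7}{8}b^{2} - \tfrac{7}{2}.
  reduce S modulo (h_1, h_2):
  remainder \tfrac{21}{16}a + \tfrac{7}{8}b^{2} - \tfrac{7}{2} ≠ 0; add k_3 = \tfrac{21}{16}a + \tfrac{7}{8}b^{2} - \tfrac{7}{2} to the basis.

S(h_1,k_3): lcm = ab. S = -\tfrac{1}{2}a - \tfrac{2}{3}b^{3} + \tfrac{1}{2}b^{2} + \tfrac{85}{24}b + \tfrac{27}{8}.
  reduce S modulo (h_1, h_2, k_3):
  remainder -\tfrac{2}{3}b^{3} + \tfrac{5}{6}b^{2} + \tfrac{85}{24}b + \tfrac{49}{24} ≠ 0; add k_4 = -\tfrac{2}{3}b^{3} + \tfrac{5}{6}b^{2} + \tfrac{85}{24}b + \tfrac{49}{24} to the basis.

The other S-polynomials (S(h_2,k_3), S(h_1,k_4), S(h_2,k_4), S(k_3,k_4)) all reduce to 0 modulo the current basis, so we have a Gröbner basis.
Inter-reduce: drop elements whose leading term is divisible by another's, tail-reduce, and make monic.
Reduced Gröbner basis: {a + \tfrac{2}{3}b^{2} - \tfrac{8}{3}, b^{3} - \tfrac{5}{4}b^{2} - \tfrac{85}{16}b - \tfrac{49}{16}}.

Same reduced basis, so the two generating sets span the same ideal.
The choice of monomial ordering does not affect the verdict — as long as both bases are computed under the same ordering, their equality decides ideal equality.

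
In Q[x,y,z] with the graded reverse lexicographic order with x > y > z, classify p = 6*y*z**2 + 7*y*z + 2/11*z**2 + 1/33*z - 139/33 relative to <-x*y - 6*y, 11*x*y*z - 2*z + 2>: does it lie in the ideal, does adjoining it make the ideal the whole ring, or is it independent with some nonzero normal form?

Adjoining 6*y*z**2 + 7*y*z + 2/11*z**2 + 1/33*z - 139/33 makes the ideal the whole ring: the system is inconsistent.

First compute the reduced Gröbner basis of I by Buchberger's algorithm.
f_1 = -x*y - 6*y, LT = x*y.
f_2 = 11*x*y*z - 2*z + 2, LT = x*y*z.

S(f_1,f_2): lcm = x*y*z. S = 6*y*z + 2/11*z - 2/11.
  leading term y*z: no divisor's leading term divides it; move 6*y*z to the remainder.
  leading term z: no divisor's leading term divides it; move 2/11*z to the remainder.
  leading term 1: no divisor's leading term divides it; move -2/11 to the remainder.
  remainder 6*y*z + 2/11*z - 2/11 ≠ 0; add h_3 = 6*y*z + 2/11*z - 2/11 to the basis.

S(f_1,h_3): lcm = x*y*z. S = -1/33*x*z + 6*y*z + 1/33*x.
  leading term x*z: no divisor's leading term divides it; move -1/33*x*z to the remainder.
  leading term y*z: subtract (1)·h_3 from 6*y*z + 1/33*x → 1/33*x - 2/11*z + 2/11
  leading term x: no divisor's leading term divides it; move 1/33*x to the remainder.
  leading term z: no divisor's leading term divides it; move -2/11*z to the remainder.
  leading term 1: no divisor's leading term divides it; move 2/11 to the remainder.
  remainder -1/33*x*z + 1/33*x - 2/11*z + 2/11 ≠ 0; add h_4 = -1/33*x*z + 1/33*x - 2/11*z + 2/11 to the basis.

The other S-polynomials (S(f_2,h_3), S(f_1,h_4), S(f_2,h_4), S(h_3,h_4)) all reduce to 0 modulo the current basis, so we have a Gröbner basis.
Inter-reduce: drop elements whose leading term is divisible by another's, tail-reduce, and make monic.
Reduced Gröbner basis: {x*y + 6*y, x*z - x + 6*z - 6, y*z + 1/33*z - 1/33}.
Label its elements g_1 = x*y + 6*y, g_2 = x*z - x + 6*z - 6, g_3 = y*z + 1/33*z - 1/33.

Reduce p = 6*y*z**2 + 7*y*z + 2/11*z**2 + 1/33*z - 139/33 modulo G:
  leading term y*z**2: subtract (6*z)·g_3 from 6*y*z**2 + 7*y*z + 2/11*z**2 + 1/33*z - 139/33 → 7*y*z + 7/33*z - 139/33
  leading term y*z: subtract (7)·g_3 from 7*y*z + 7/33*z - 139/33 → -4
  leading term 1: no divisor's leading term divides it; move -4 to the remainder.
  normal form = -4.
The normal form is nonzero, so p ∉ I. Since p minus its normal form lies in I, I + (p) = I + (r) where r = -4; decide whether this ideal is the whole ring.
Here r = -4 is a nonzero constant, hence a unit: 1 ∈ I + (p), the Gröbner basis of I + (p) is {1}, and the enlarged system has no common solution — adjoining p is inconsistent.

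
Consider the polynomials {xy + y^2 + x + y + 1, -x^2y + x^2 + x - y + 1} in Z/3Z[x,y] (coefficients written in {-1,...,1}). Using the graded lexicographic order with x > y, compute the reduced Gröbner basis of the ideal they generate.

f_1 = xy + y^2 + x + y + 1, LT = xy.
f_2 = -x^2y + x^2 + x - y + 1, LT = x^2y.

S(f_1,f_2): lcm = x^2y. S = xy^2 - x^2 + xy - x - y + 1.
  leading term xy^2: subtract (y)·f_1 from xy^2 - x^2 + xy - x - y + 1 → -y^3 - x^2 - y^2 - x + y + 1
  leading term y^3: no divisor's leading term divides it; move -y^3 to the remainder.
  leading term x^2: no divisor's leading term divides it; move -x^2 to the remainder.
  leading term y^2: no divisor's leading term divides it; move -y^2 to the remainder.
  leading term x: no divisor's leading term divides it; move -x to the remainder.
  leading term y: no divisor's leading term divides it; move y to the remainder.
  leading term 1: no divisor's leading term divides it; move 1 to the remainder.
  remainder -y^3 - x^2 - y^2 - x + y + 1 ≠ 0; add g_3 = -y^3 - x^2 - y^2 - x + y + 1 to the basis.

S(f_1,g_3): lcm = xy^3. S = y^4 - x^3 + y^3 - x^2 + xy + y^2 + x.
  leading term y^4: subtract (-y)·g_3 from y^4 - x^3 + y^3 - x^2 + xy + y^2 + x → -x^3 - x^2y - x^2 - y^2 + x + y
  leading term x^3: no divisor's leading term divides it; move -x^3 to the remainder.
  leading term x^2y: subtract (-x)·f_1 from -x^2y - x^2 - y^2 + x + y → xy^2 + xy - y^2 - x + y
  leading term xy^2: subtract (y)·f_1 from xy^2 + xy - y^2 - x + y → -y^3 + y^2 - x
  leading term y^3: subtract (1)·g_3 from -y^3 + y^2 - x → x^2 - y^2 - y - 1
  leading term x^2: no divisor's leading term divides it; move x^2 to the remainder.
  leading term y^2: no divisor's leading term divides it; move -y^2 to the remainder.
  leading term y: no divisor's leading term divides it; move -y to the remainder.
  leading term 1: no divisor's leading term divides it; move -1 to the remainder.
  remainder -x^3 + x^2 - y^2 - y - 1 ≠ 0; add g_4 = -x^3 + x^2 - y^2 - y - 1 to the basis.

The other S-polynomials (S(f_2,g_3), S(f_1,g_4), S(f_2,g_4), S(g_3,g_4)) all reduce to 0 modulo the current basis, so we have a Gröbner basis.
Inter-reduce: drop elements whose leading term is divisible by another's, tail-reduce, and make monic.

G = {x^3 - x^2 + y^2 + y + 1, y^3 + x^2 + y^2 + x - y - 1, xy + y^2 + x + y + 1}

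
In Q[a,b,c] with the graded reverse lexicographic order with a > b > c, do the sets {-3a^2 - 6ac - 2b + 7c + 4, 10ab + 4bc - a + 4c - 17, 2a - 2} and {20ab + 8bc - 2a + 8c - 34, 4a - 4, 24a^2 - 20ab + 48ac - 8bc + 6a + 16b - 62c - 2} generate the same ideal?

Two ideals are equal iff their reduced Gröbner bases coincide (the reduced basis is unique for a fixed ordering).
Buchberger on the first generating set:
f_1 = -3a^2 - 6ac - 2b + 7c + 4, LT = a^2.
f_2 = 10ab + 4bc - a + 4c - 17, LT = ab.
f_3 = 2a - 2, LT = a.

S(f_1,f_2): lcm = a^2b. S = 8/5abc + 1/10a^2 + 2/3b^2 - 2/5ac - 7/3bc + 17/10a - 4/3b.
  reduce S modulo (f_1, f_2, f_3):
  remainder -16/25bc^2 + 2/3b^2 - 7/3bc - 16/25c^2 - 7/5b + 377/150c + 11/6 ≠ 0; add g_4 = -16/25bc^2 + 2/3b^2 - 7/3bc - 16/25c^2 - 7/5b + 377/150c + 11/6 to the basis.

S(f_1,f_3): lcm = a^2. S = 2ac + a + 2/3b - 7/3c - 4/3.
  reduce S modulo (f_1, f_2, f_3, g_4):
  remainder 2/3b - 1/3c - 1/3 ≠ 0; add g_5 = 2/3b - 1/3c - 1/3 to the basis.

S(f_2,f_3): lcm = ab. S = 2/5bc - 1/10a + b + 2/5c - 17/10.
  reduce S modulo (f_1, f_2, f_3, g_4, g_5):
  remainder 1/5c^2 + 11/10c - 13/10 ≠ 0; add g_6 = 1/5c^2 + 11/10c - 13/10 to the basis.

The other S-polynomials (S(f_1,g_4), S(f_2,g_4), S(f_3,g_4), S(f_1,g_5), S(f_2,g_5), S(f_3,g_5), S(g_4,g_5), S(f_1,g_6), S(f_2,g_6), S(f_3,g_6), S(g_4,g_6), S(g_5,g_6)) all reduce to 0 modulo the current basis, so we have a Gröbner basis.
Inter-reduce: drop elements whose leading term is divisible by another's, tail-reduce, and make monic.
Reduced Gröbner basis: {c^2 + 11/2c - 13/2, a - 1, b - 1/2c - 1/2}.

Buchberger on the second generating set:
h_1 = 20ab + 8bc - 2a + 8c - 34, LT = ab.
h_2 = 4a - 4, LT = a.
h_3 = 24a^2 - 20ab + 48ac - 8bc + 6a + 16b - 62c - 2, LT = a^2.

S(h_1,h_2): lcm = ab. S = 2/5bc - 1/10a + b + 2/5c - 17/10.
  reduce S modulo (h_1, h_2, h_3):
  remainder 2/5bc + b + 2/5c - 9/5 ≠ 0; add k_4 = 2/5bc + b + 2/5c - 9/5 to the basis.

S(h_1,h_3): lcm = a^2b. S = 5/6ab^2 - 8/5abc + 1/3b^2c - 1/10a^2 - 1/4ab - 2/3b^2 + 2/5ac + 31/12bc - 17/10a + 1/12b.
  reduce S modulo (h_1, h_2, h_3, k_4):
  remainder -2/3b^2 - 7/24b - 1/4c + 9/8 ≠ 0; add k_5 = -2/3b^2 - 7/24b - 1/4c + 9/8 to the basis.

S(h_2,h_3): lcm = a^2. S = 5/6ab - 2ac + 1/3bc - 5/4a - 2/3b + 31/12c + 1/12.
  reduce S modulo (h_1, h_2, h_3, k_4, k_5):
  remainder -2/3b + 1/4c + 1/3 ≠ 0; add k_6 = -2/3b + 1/4c + 1/3 to the basis.

S(k_4,k_5): lcm = b^2c. S = 5/2b^2 + 9/16bc - 3/8c^2 - 9/2b + 27/16c.
  reduce S modulo (h_1, h_2, h_3, k_4, k_5, k_6):
  remainder -3/8c^2 - 39/16c + 13/4 ≠ 0; add k_7 = -3/8c^2 - 39/16c + 13/4 to the basis.

The other S-polynomials (S(h_1,k_4), S(h_2,k_4), S(h_3,k_4), S(h_1,k_5), S(h_2,k_5), S(h_3,k_5), S(h_1,k_6), S(h_2,k_6), S(h_3,k_6), S(k_4,k_6), S(k_5,k_6), S(h_1,k_7), S(h_2,k_7), S(h_3,k_7), S(k_4,k_7), S(k_5,k_7), S(k_6,k_7)) all reduce to 0 modulo the current basis, so we have a Gröbner basis.
Inter-reduce: drop elements whose leading term is divisible by another's, tail-reduce, and make monic.
Reduced Gröbner basis: {c^2 + 13/2c - 26/3, a - 1, b - 3/8c - 1/2}.

These differ, so the ideals are not equal.

No, the ideals differ.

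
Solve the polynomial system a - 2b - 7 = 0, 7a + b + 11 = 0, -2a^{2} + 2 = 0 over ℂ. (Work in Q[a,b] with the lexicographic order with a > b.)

Compute a lex Gröbner basis by Buchberger's algorithm.
f_1 = a - 2b - 7, LT = a.
f_2 = 7a + b + 11, LT = a.
f_3 = -2a^{2} + 2, LT = a^{2}.

S(f_1,f_2): lcm = a. S = -\tfrac{15}{7}b - \tfrac{60}{7}.
  leading term b: no divisor's leading term divides it; move -\tfrac{15}{7}b to the remainder.
  leading term 1: no divisor's leading term divides it; move -\tfrac{60}{7} to the remainder.
  remainder -\tfrac{15}{7}b - \tfrac{60}{7} ≠ 0; add h_4 = -\tfrac{15}{7}b - \tfrac{60}{7} to the basis.

The other S-polynomials (S(f_1,f_3), S(f_2,f_3), S(f_1,h_4), S(f_2,h_4), S(f_3,h_4)) all reduce to 0 modulo the current basis, so we have a Gröbner basis.
Inter-reduce: drop elements whose leading term is divisible by another's, tail-reduce, and make monic.
Reduced Gröbner basis: {a + 1, b + 4}.

From the last basis element, b + 4 = 0, so b takes values in {-4}. Each choice, substituted upward through the basis, yields the corresponding point(s) of the solution set.
  b = -4: the earlier basis element becomes a + 1 = 0, giving a = -1 — point (-1, -4).
Substituting each solution back into the original system confirms all equations vanish.

{(-1, -4)}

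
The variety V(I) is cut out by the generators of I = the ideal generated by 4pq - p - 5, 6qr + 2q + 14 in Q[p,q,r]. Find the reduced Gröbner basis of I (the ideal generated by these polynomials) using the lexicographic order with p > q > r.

G = {pq - 1/4p - 5/4, pr + 29/3p + 5r + 5/3, qr + 1/3q + 7/3}

Buchberger's algorithm terminates because the ascending chain of leading-term ideals stabilizes.

f_1 = 4pq - p - 5, LT = pq.
f_2 = 6qr + 2q + 14, LT = qr.

S(f_1,f_2): lcm = pqr. S = -1/3pq - 1/4pr - 7/3p - 5/4r.
  reduce S modulo (f_1, f_2):
  remainder -1/4pr - 29/12p - 5/4r - 5/12 ≠ 0; add g_3 = -1/4pr - 29/12p - 5/4r - 5/12 to the basis.

The other S-polynomials (S(f_1,g_3), S(f_2,g_3)) all reduce to 0 modulo the current basis, so we have a Gröbner basis.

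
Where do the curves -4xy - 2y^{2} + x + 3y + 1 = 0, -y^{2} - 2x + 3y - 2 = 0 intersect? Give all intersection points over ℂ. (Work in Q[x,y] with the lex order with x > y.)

{(-1, 0), (-13/64 + 5*sqrt(17)/64, 17/8 - sqrt(17)/8), (-5*sqrt(17)/64 - 13/64, sqrt(17)/8 + 17/8)}

Compute a lex Gröbner basis by Buchberger's algorithm.
f_1 = -4xy + x - 2y^{2} + 3y + 1, LT = xy.
f_2 = -2x - y^{2} + 3y - 2, LT = x.

S(f_1,f_2): lcm = xy. S = -\tfrac{1}{4}x - \tfrac{1}{2}y^{3} + 2y^{2} - \tfrac{7}{4}y - \tfrac{1}{4}.
  leading term x: subtract (\tfrac{1}{8})·f_2 from -\tfrac{1}{4}x - \tfrac{1}{2}y^{3} + 2y^{2} - \tfrac{7}{4}y - \tfrac{1}{4} → -\tfrac{1}{2}y^{3} + \tfrac{17}{8}y^{2} - \tfrac{17}{8}y
  leading term y^{3}: no divisor's leading term divides it; move -\tfrac{1}{2}y^{3} to the remainder.
  leading term y^{2}: no divisor's leading term divides it; move \tfrac{17}{8}y^{2} to the remainder.
  leading term y: no divisor's leading term divides it; move -\tfrac{17}{8}y to the remainder.
  remainder -\tfrac{1}{2}y^{3} + \tfrac{17}{8}y^{2} - \tfrac{17}{8}y ≠ 0; add h_3 = -\tfrac{1}{2}y^{3} + \tfrac{17}{8}y^{2} - \tfrac{17}{8}y to the basis.

S(f_1,h_3): lcm = xy^{3}. S = 4xy^{2} - \tfrac{17}{4}xy + \tfrac{1}{2}y^{4} - \tfrac{3}{4}y^{3} - \tfrac{1}{4}y^{2}.
  leading term xy^{2}: subtract (-y)·f_1 from 4xy^{2} - \tfrac{17}{4}xy + \tfrac{1}{2}y^{4} - \tfrac{3}{4}y^{3} - \tfrac{1}{4}y^{2} → -\tfrac{13}{4}xy + \tfrac{1}{2}y^{4} - \tfrac{11}{4}y^{3} + \tfrac{11}{4}y^{2} + y
  leading term xy: subtract (\tfrac{13}{16})·f_1 from -\tfrac{13}{4}xy + \tfrac{1}{2}y^{4} - \tfrac{11}{4}y^{3} + \tfrac{11}{4}y^{2} + y → -\tfrac{13}{16}x + \tfrac{1}{2}y^{4} - \tfrac{11}{4}y^{3} + \tfrac{35}{8}y^{2} - \tfrac{23}{16}y - \tfrac{13}{16}
  leading term x: subtract (\tfrac{13}{32})·f_2 from -\tfrac{13}{16}x + \tfrac{1}{2}y^{4} - \tfrac{11}{4}y^{3} + \tfrac{35}{8}y^{2} - \tfrac{23}{16}y - \tfrac{13}{16} → \tfrac{1}{2}y^{4} - \tfrac{11}{4}y^{3} + \tfrac{153}{32}y^{2} - \tfrac{85}{32}y
  leading term y^{4}: subtract (-y)·h_3 from \tfrac{1}{2}y^{4} - \tfrac{11}{4}y^{3} + \tfrac{153}{32}y^{2} - \tfrac{85}{32}y → -\tfrac{5}{8}y^{3} + \tfrac{85}{32}y^{2} - \tfrac{85}{32}y
  leading term y^{3}: subtract (\tfrac{5}{4})·h_3 from -\tfrac{5}{8}y^{3} + \tfrac{85}{32}y^{2} - \tfrac{85}{32}y → 0
  remainder 0.

S(f_2,h_3): leading monomials are coprime, so the S-polynomial reduces to 0 (Buchberger's first criterion).
Every S-polynomial of the final basis reduces to 0, so we have a Gröbner basis.
Inter-reduce: drop elements whose leading term is divisible by another's, tail-reduce, and make monic.
Reduced Gröbner basis: {x + \tfrac{1}{2}y^{2} - \tfrac{3}{2}y + 1, y^{3} - \tfrac{17}{4}y^{2} + \tfrac{17}{4}y}.

From the last basis element, y^{3} - \tfrac{17}{4}y^{2} + \tfrac{17}{4}y = 0, so y takes values in {0, 17/8 - sqrt(17)/8, sqrt(17)/8 + 17/8}. Each choice, substituted upward through the basis, yields the corresponding point(s) of the solution set.
  y = 0: the earlier basis element becomes x + 1 = 0, giving x = -1 — point (-1, 0).
  y = 17/8 - sqrt(17)/8: the earlier basis element becomes x - 5*sqrt(17)/64 + 13/64 = 0, giving x = -13/64 + 5*sqrt(17)/64 — point (-13/64 + 5*sqrt(17)/64, 17/8 - sqrt(17)/8).
  y = sqrt(17)/8 + 17/8: the earlier basis element becomes x + 13/64 + 5*sqrt(17)/64 = 0, giving x = -5*sqrt(17)/64 - 13/64 — point (-5*sqrt(17)/64 - 13/64, sqrt(17)/8 + 17/8).
Zero-dimensionality of the ideal guarantees finitely many solutions over ℂ.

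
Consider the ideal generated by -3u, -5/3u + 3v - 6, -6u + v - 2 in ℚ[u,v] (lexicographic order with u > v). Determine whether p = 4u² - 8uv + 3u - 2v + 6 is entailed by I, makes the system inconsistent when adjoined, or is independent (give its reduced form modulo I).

First compute the reduced Gröbner basis of I by Buchberger's algorithm.
f_1 = -3u, LT = u.
f_2 = -5/3u + 3v - 6, LT = u.
f_3 = -6u + v - 2, LT = u.

S(f_1,f_2): lcm = u. S = 9/5v - 18/5.
  leading term v: no divisor's leading term divides it; move 9/5v to the remainder.
  leading term 1: no divisor's leading term divides it; move -18/5 to the remainder.
  remainder 9/5v - 18/5 ≠ 0; add h_4 = 9/5v - 18/5 to the basis.

S(f_1,f_3): lcm = u. S = ⅙v - ⅓.
  leading term v: subtract (5/54)·h_4 from ⅙v - ⅓ → 0
  remainder 0.

S(f_2,f_3): lcm = u. S = -49/30v + 49/15.
  leading term v: subtract (-49/54)·h_4 from -49/30v + 49/15 → 0
  remainder 0.

S(f_1,h_4): leading monomials are coprime, so the S-polynomial reduces to 0 (Buchberger's first criterion).
S(f_2,h_4): leading monomials are coprime, so the S-polynomial reduces to 0 (Buchberger's first criterion).
S(f_3,h_4): leading monomials are coprime, so the S-polynomial reduces to 0 (Buchberger's first criterion).
Every S-polynomial of the final basis reduces to 0, so we have a Gröbner basis.
Inter-reduce: drop elements whose leading term is divisible by another's, tail-reduce, and make monic.
Reduced Gröbner basis: {u, v - 2}.
Label its elements g_1 = u, g_2 = v - 2.

Reduce p = 4u² - 8uv + 3u - 2v + 6 modulo G:
  leading term u²: subtract (4u)·g_1 from 4u² - 8uv + 3u - 2v + 6 → -8uv + 3u - 2v + 6
  leading term uv: subtract (-8v)·g_1 from -8uv + 3u - 2v + 6 → 3u - 2v + 6
  leading term u: subtract (3)·g_1 from 3u - 2v + 6 → -2v + 6
  leading term v: subtract (-2)·g_2 from -2v + 6 → 2
  leading term 1: no divisor's leading term divides it; move 2 to the remainder.
  normal form = 2.
The normal form is nonzero, so p ∉ I. Since p minus its normal form lies in I, I + (p) = I + (r) where r = 2; decide whether this ideal is the whole ring.
Here r = 2 is a nonzero constant, hence a unit: 1 ∈ I + (p), the Gröbner basis of I + (p) is {1}, and the enlarged system has no common solution — adjoining p is inconsistent.

Adjoining 4u² - 8uv + 3u - 2v + 6 makes the ideal the whole ring: the system is inconsistent.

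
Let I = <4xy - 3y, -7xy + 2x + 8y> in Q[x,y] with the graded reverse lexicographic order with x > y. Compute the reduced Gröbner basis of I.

G = {y^2 + 6/11y, x + 11/8y}

f_1 = 4xy - 3y, LT = xy.
f_2 = -7xy + 2x + 8y, LT = xy.

S(f_1,f_2): lcm = xy. S = 2/7x + 11/28y.
  leading term x: no divisor's leading term divides it; move 2/7x to the remainder.
  leading term y: no divisor's leading term divides it; move 11/28y to the remainder.
  remainder 2/7x + 11/28y ≠ 0; add g_3 = 2/7x + 11/28y to the basis.

S(f_1,g_3): lcm = xy. S = -11/8y^2 - 3/4y.
  leading term y^2: no divisor's leading term divides it; move -11/8y^2 to the remainder.
  leading term y: no divisor's leading term divides it; move -3/4y to the remainder.
  remainder -11/8y^2 - 3/4y ≠ 0; add g_4 = -11/8y^2 - 3/4y to the basis.

The other S-polynomials (S(f_2,g_3), S(f_1,g_4), S(f_2,g_4), S(g_3,g_4)) all reduce to 0 modulo the current basis, so we have a Gröbner basis.
Inter-reduce: drop elements whose leading term is divisible by another's, tail-reduce, and make monic.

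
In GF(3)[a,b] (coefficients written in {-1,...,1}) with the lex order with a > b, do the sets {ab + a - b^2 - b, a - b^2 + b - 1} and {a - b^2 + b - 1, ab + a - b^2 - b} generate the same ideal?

Equality of ideals is decidable: compute both reduced Gröbner bases (unique for the ordering) and check whether they agree.
Buchberger on the first generating set:
f_1 = ab + a - b^2 - b, LT = ab.
f_2 = a - b^2 + b - 1, LT = a.

S(f_1,f_2): lcm = ab. S = a + b^3 + b^2.
  leading term a: subtract (1)·f_2 from a + b^3 + b^2 → b^3 - b^2 - b + 1
  leading term b^3: no divisor's leading term divides it; move b^3 to the remainder.
  leading term b^2: no divisor's leading term divides it; move -b^2 to the remainder.
  leading term b: no divisor's leading term divides it; move -b to the remainder.
  leading term 1: no divisor's leading term divides it; move 1 to the remainder.
  remainder b^3 - b^2 - b + 1 ≠ 0; add g_3 = b^3 - b^2 - b + 1 to the basis.

S(f_1,g_3): lcm = ab^3. S = -ab^2 + ab - a - b^4 - b^3.
  leading term ab^2: subtract (-b)·f_1 from -ab^2 + ab - a - b^4 - b^3 → -ab - a - b^4 + b^3 - b^2
  leading term ab: subtract (-1)·f_1 from -ab - a - b^4 + b^3 - b^2 → -b^4 + b^3 + b^2 - b
  leading term b^4: subtract (-b)·g_3 from -b^4 + b^3 + b^2 - b → 0
  remainder 0.

S(f_2,g_3): leading monomials are coprime, so the S-polynomial reduces to 0 (Buchberger's first criterion).
Every S-polynomial of the final basis reduces to 0, so we have a Gröbner basis.
Inter-reduce: drop elements whose leading term is divisible by another's, tail-reduce, and make monic.
Reduced Gröbner basis: {a - b^2 + b - 1, b^3 - b^2 - b + 1}.

Buchberger on the second generating set:
h_1 = a - b^2 + b - 1, LT = a.
h_2 = ab + a - b^2 - b, LT = ab.

S(h_1,h_2): lcm = ab. S = -a - b^3 - b^2.
  leading term a: subtract (-1)·h_1 from -a - b^3 - b^2 → -b^3 + b^2 + b - 1
  leading term b^3: no divisor's leading term divides it; move -b^3 to the remainder.
  leading term b^2: no divisor's leading term divides it; move b^2 to the remainder.
  leading term b: no divisor's leading term divides it; move b to the remainder.
  leading term 1: no divisor's leading term divides it; move -1 to the remainder.
  remainder -b^3 + b^2 + b - 1 ≠ 0; add k_3 = -b^3 + b^2 + b - 1 to the basis.

S(h_1,k_3): leading monomials are coprime, so the S-polynomial reduces to 0 (Buchberger's first criterion).
S(h_2,k_3): lcm = ab^3. S = -ab^2 + ab - a - b^4 - b^3.
  leading term ab^2: subtract (-b^2)·h_1 from -ab^2 + ab - a - b^4 - b^3 → ab - a + b^4 - b^2
  leading term ab: subtract (b)·h_1 from ab - a + b^4 - b^2 → -a + b^4 + b^3 + b^2 + b
  leading term a: subtract (-1)·h_1 from -a + b^4 + b^3 + b^2 + b → b^4 + b^3 - b - 1
  leading term b^4: subtract (-b)·k_3 from b^4 + b^3 - b - 1 → -b^3 + b^2 + b - 1
  leading term b^3: subtract (1)·k_3 from -b^3 + b^2 + b - 1 → 0
  remainder 0.

Every S-polynomial of the final basis reduces to 0, so we have a Gröbner basis.
Inter-reduce: drop elements whose leading term is divisible by another's, tail-reduce, and make monic.
Reduced Gröbner basis: {a - b^2 + b - 1, b^3 - b^2 - b + 1}.

These coincide, so the ideals are equal.

Yes, the ideals are equal.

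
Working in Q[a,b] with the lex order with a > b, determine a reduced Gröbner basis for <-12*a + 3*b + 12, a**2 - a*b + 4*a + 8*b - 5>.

G = {a - 1/4*b - 1, b**2 - 136/3*b}

f_1 = -12*a + 3*b + 12, LT = a.
f_2 = a**2 - a*b + 4*a + 8*b - 5, LT = a**2.

S(f_1,f_2): lcm = a**2. S = 3/4*a*b - 5*a - 8*b + 5.
  reduce S modulo (f_1, f_2):
  remainder 3/16*b**2 - 17/2*b ≠ 0; add g_3 = 3/16*b**2 - 17/2*b to the basis.

The other S-polynomials (S(f_1,g_3), S(f_2,g_3)) all reduce to 0 modulo the current basis, so we have a Gröbner basis.
Inter-reduce: drop elements whose leading term is divisible by another's, tail-reduce, and make monic.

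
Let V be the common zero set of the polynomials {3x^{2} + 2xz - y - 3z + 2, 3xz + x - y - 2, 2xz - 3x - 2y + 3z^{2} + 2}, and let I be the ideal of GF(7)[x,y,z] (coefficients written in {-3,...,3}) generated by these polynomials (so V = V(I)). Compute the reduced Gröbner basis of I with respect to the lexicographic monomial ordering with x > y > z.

G = {x + 2z^{3} - 2z^{2} - 2z - 2, y - 2z^{3} - 2z^{2} + 2z + 3, z^{4} + 2z^{3} - z^{2} + 3z + 3}

f_1 = 3x^{2} + 2xz - y - 3z + 2, LT = x^{2}.
f_2 = 3xz + x - y - 2, LT = xz.
f_3 = 2xz - 3x - 2y + 3z^{2} + 2, LT = xz.

S(f_1,f_2): lcm = x^{2}z. S = 2x^{2} - 2xy + 3xz^{2} + 3x + 2yz - z^{2} + 3z.
  leading term x^{2}: subtract (3)·f_1 from 2x^{2} - 2xy + 3xz^{2} + 3x + 2yz - z^{2} + 3z → -2xy + 3xz^{2} + xz + 3x + 2yz + 3y - z^{2} - 2z + 1
  leading term xy: no divisor's leading term divides it; move -2xy to the remainder.
  leading term xz^{2}: subtract (z)·f_2 from 3xz^{2} + xz + 3x + 2yz + 3y - z^{2} - 2z + 1 → 3x + 3yz + 3y - z^{2} + 1
  leading term x: no divisor's leading term divides it; move 3x to the remainder.
  leading term yz: no divisor's leading term divides it; move 3yz to the remainder.
  leading term y: no divisor's leading term divides it; move 3y to the remainder.
  leading term z^{2}: no divisor's leading term divides it; move -z^{2} to the remainder.
  leading term 1: no divisor's leading term divides it; move 1 to the remainder.
  remainder -2xy + 3x + 3yz + 3y - z^{2} + 1 ≠ 0; add g_4 = -2xy + 3x + 3yz + 3y - z^{2} + 1 to the basis.

S(f_1,f_3): lcm = x^{2}z. S = -2x^{2} + xy - 2xz^{2} - x + 2yz - z^{2} + 3z.
  leading term x^{2}: subtract (-3)·f_1 from -2x^{2} + xy - 2xz^{2} - x + 2yz - z^{2} + 3z → xy - 2xz^{2} - xz - x + 2yz - 3y - z^{2} + z - 1
  leading term xy: subtract (3)·g_4 from xy - 2xz^{2} - xz - x + 2yz - 3y - z^{2} + z - 1 → -2xz^{2} - xz - 3x + 2y + 2z^{2} + z + 3
  leading term xz^{2}: subtract (-3z)·f_2 from -2xz^{2} - xz - 3x + 2y + 2z^{2} + z + 3 → 2xz - 3x - 3yz + 2y + 2z^{2} + 2z + 3
  leading term xz: subtract (3)·f_2 from 2xz - 3x - 3yz + 2y + 2z^{2} + 2z + 3 → x - 3yz - 2y + 2z^{2} + 2z + 2
  leading term x: no divisor's leading term divides it; move x to the remainder.
  leading term yz: no divisor's leading term divides it; move -3yz to the remainder.
  leading term y: no divisor's leading term divides it; move -2y to the remainder.
  leading term z^{2}: no divisor's leading term divides it; move 2z^{2} to the remainder.
  leading term z: no divisor's leading term divides it; move 2z to the remainder.
  leading term 1: no divisor's leading term divides it; move 2 to the remainder.
  remainder x - 3yz - 2y + 2z^{2} + 2z + 2 ≠ 0; add g_5 = x - 3yz - 2y + 2z^{2} + 2z + 2 to the basis.

S(f_2,f_3): lcm = xz. S = 3x + 3y + 2z^{2} + 3.
  leading term x: subtract (3)·g_5 from 3x + 3y + 2z^{2} + 3 → 2yz + 2y + 3z^{2} + z - 3
  leading term yz: no divisor's leading term divides it; move 2yz to the remainder.
  leading term y: no divisor's leading term divides it; move 2y to the remainder.
  leading term z^{2}: no divisor's leading term divides it; move 3z^{2} to the remainder.
  leading term z: no divisor's leading term divides it; move z to the remainder.
  leading term 1: no divisor's leading term divides it; move -3 to the remainder.
  remainder 2yz + 2y + 3z^{2} + z - 3 ≠ 0; add g_6 = 2yz + 2y + 3z^{2} + z - 3 to the basis.

S(f_2,g_4): lcm = xyz. S = -2xy - 2xz + 2y^{2} - 2yz^{2} - 2yz - 3y + 3z^{3} - 3z.
  leading term xy: subtract (1)·g_4 from -2xy - 2xz + 2y^{2} - 2yz^{2} - 2yz - 3y + 3z^{3} - 3z → -2xz - 3x + 2y^{2} - 2yz^{2} + 2yz + y + 3z^{3} + z^{2} - 3z - 1
  leading term xz: subtract (-3)·f_2 from -2xz - 3x + 2y^{2} - 2yz^{2} + 2yz + y + 3z^{3} + z^{2} - 3z - 1 → 2y^{2} - 2yz^{2} + 2yz - 2y + 3z^{3} + z^{2} - 3z
  leading term y^{2}: no divisor's leading term divides it; move 2y^{2} to the remainder.
  leading term yz^{2}: subtract (-z)·g_6 from -2yz^{2} + 2yz - 2y + 3z^{3} + z^{2} - 3z → -3yz - 2y - z^{3} + 2z^{2} + z
  leading term yz: subtract (2)·g_6 from -3yz - 2y - z^{3} + 2z^{2} + z → y - z^{3} + 3z^{2} - z - 1
  leading term y: no divisor's leading term divides it; move y to the remainder.
  leading term z^{3}: no divisor's leading term divides it; move -z^{3} to the remainder.
  leading term z^{2}: no divisor's leading term divides it; move 3z^{2} to the remainder.
  leading term z: no divisor's leading term divides it; move -z to the remainder.
  leading term 1: no divisor's leading term divides it; move -1 to the remainder.
  remainder 2y^{2} + y - z^{3} + 3z^{2} - z - 1 ≠ 0; add g_7 = 2y^{2} + y - z^{3} + 3z^{2} - z - 1 to the basis.

S(f_3,g_4): lcm = xyz. S = 2xy - 2xz - y^{2} + 3yz^{2} - 2yz + y + 3z^{3} - 3z.
  leading term xy: subtract (-1)·g_4 from 2xy - 2xz - y^{2} + 3yz^{2} - 2yz + y + 3z^{3} - 3z → -2xz + 3x - y^{2} + 3yz^{2} + yz - 3y + 3z^{3} - z^{2} - 3z + 1
  leading term xz: subtract (-3)·f_2 from -2xz + 3x - y^{2} + 3yz^{2} + yz - 3y + 3z^{3} - z^{2} - 3z + 1 → -x - y^{2} + 3yz^{2} + yz + y + 3z^{3} - z^{2} - 3z + 2
  leading term x: subtract (-1)·g_5 from -x - y^{2} + 3yz^{2} + yz + y + 3z^{3} - z^{2} - 3z + 2 → -y^{2} + 3yz^{2} - 2yz - y + 3z^{3} + z^{2} - z - 3
  leading term y^{2}: subtract (3)·g_7 from -y^{2} + 3yz^{2} - 2yz - y + 3z^{3} + z^{2} - z - 3 → 3yz^{2} - 2yz + 3y - z^{3} - z^{2} + 2z
  leading term yz^{2}: subtract (-2z)·g_6 from 3yz^{2} - 2yz + 3y - z^{3} - z^{2} + 2z → 2yz + 3y - 2z^{3} + z^{2} + 3z
  leading term yz: subtract (1)·g_6 from 2yz + 3y - 2z^{3} + z^{2} + 3z → y - 2z^{3} - 2z^{2} + 2z + 3
  leading term y: no divisor's leading term divides it; move y to the remainder.
  leading term z^{3}: no divisor's leading term divides it; move -2z^{3} to the remainder.
  leading term z^{2}: no divisor's leading term divides it; move -2z^{2} to the remainder.
  leading term z: no divisor's leading term divides it; move 2z to the remainder.
  leading term 1: no divisor's leading term divides it; move 3 to the remainder.
  remainder y - 2z^{3} - 2z^{2} + 2z + 3 ≠ 0; add g_8 = y - 2z^{3} - 2z^{2} + 2z + 3 to the basis.

S(g_6,g_7): lcm = y^{2}z. S = y^{2} - 2yz^{2} + 2y - 3z^{4} + 2z^{3} - 3z^{2} - 3z.
  leading term y^{2}: subtract (-3)·g_7 from y^{2} - 2yz^{2} + 2y - 3z^{4} + 2z^{3} - 3z^{2} - 3z → -2yz^{2} - 2y - 3z^{4} - z^{3} - z^{2} + z - 3
  leading term yz^{2}: subtract (-z)·g_6 from -2yz^{2} - 2y - 3z^{4} - z^{3} - z^{2} + z - 3 → 2yz - 2y - 3z^{4} + 2z^{3} - 2z - 3
  leading term yz: subtract (1)·g_6 from 2yz - 2y - 3z^{4} + 2z^{3} - 2z - 3 → 3y - 3z^{4} + 2z^{3} - 3z^{2} - 3z
  leading term y: subtract (3)·g_8 from 3y - 3z^{4} + 2z^{3} - 3z^{2} - 3z → -3z^{4} + z^{3} + 3z^{2} - 2z - 2
  leading term z^{4}: no divisor's leading term divides it; move -3z^{4} to the remainder.
  leading term z^{3}: no divisor's leading term divides it; move z^{3} to the remainder.
  leading term z^{2}: no divisor's leading term divides it; move 3z^{2} to the remainder.
  leading term z: no divisor's leading term divides it; move -2z to the remainder.
  leading term 1: no divisor's leading term divides it; move -2 to the remainder.
  remainder -3z^{4} + z^{3} + 3z^{2} - 2z - 2 ≠ 0; add g_9 = -3z^{4} + z^{3} + 3z^{2} - 2z - 2 to the basis.

The other S-polynomials (S(f_1,g_4), S(f_1,g_5), S(f_2,g_5), S(f_3,g_5), S(g_4,g_5), S(f_1,g_6), S(f_2,g_6), S(f_3,g_6), S(g_4,g_6), S(g_5,g_6), S(f_1,g_7), S(f_2,g_7), S(f_3,g_7), S(g_4,g_7), S(g_5,g_7), S(f_1,g_8), S(f_2,g_8), S(f_3,g_8), S(g_4,g_8), S(g_5,g_8), S(g_6,g_8), S(g_7,g_8), S(f_1,g_9), S(f_2,g_9), S(f_3,g_9), S(g_4,g_9), S(g_5,g_9), S(g_6,g_9), S(g_7,g_9), S(g_8,g_9)) all reduce to 0 modulo the current basis, so we have a Gröbner basis.
Inter-reduce: drop elements whose leading term is divisible by another's, tail-reduce, and make monic.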